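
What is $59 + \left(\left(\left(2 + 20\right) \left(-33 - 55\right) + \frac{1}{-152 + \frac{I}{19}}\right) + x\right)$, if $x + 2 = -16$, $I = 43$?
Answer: $- \frac{5391294}{2845} \approx -1895.0$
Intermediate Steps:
$x = -18$ ($x = -2 - 16 = -18$)
$59 + \left(\left(\left(2 + 20\right) \left(-33 - 55\right) + \frac{1}{-152 + \frac{I}{19}}\right) + x\right) = 59 - \left(18 - \frac{1}{-152 + \frac{43}{19}} - \left(2 + 20\right) \left(-33 - 55\right)\right) = 59 + \left(\left(22 \left(-88\right) + \frac{1}{-152 + 43 \cdot \frac{1}{19}}\right) - 18\right) = 59 - \left(1954 - \frac{1}{-152 + \frac{43}{19}}\right) = 59 - \left(1954 + \frac{19}{2845}\right) = 59 - \frac{5559149}{2845} = - \frac{5391294}{2845}$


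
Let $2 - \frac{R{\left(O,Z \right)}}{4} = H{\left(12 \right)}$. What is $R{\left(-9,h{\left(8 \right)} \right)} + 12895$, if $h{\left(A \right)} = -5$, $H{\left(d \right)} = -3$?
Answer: $12915$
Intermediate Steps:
$R{\left(O,Z \right)} = 20$ ($R{\left(O,Z \right)} = 8 - -12 = 8 + 12 = 20$)
$R{\left(-9,h{\left(8 \right)} \right)} + 12895 = 20 + 12895 = 12915$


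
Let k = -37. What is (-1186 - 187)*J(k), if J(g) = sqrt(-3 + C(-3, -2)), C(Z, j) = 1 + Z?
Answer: -1373*I*sqrt(5) ≈ -3070.1*I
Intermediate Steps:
J(g) = I*sqrt(5) (J(g) = sqrt(-3 + (1 - 3)) = sqrt(-3 - 2) = sqrt(-5) = I*sqrt(5))
(-1186 - 187)*J(k) = (-1186 - 187)*(I*sqrt(5)) = -1373*I*sqrt(5)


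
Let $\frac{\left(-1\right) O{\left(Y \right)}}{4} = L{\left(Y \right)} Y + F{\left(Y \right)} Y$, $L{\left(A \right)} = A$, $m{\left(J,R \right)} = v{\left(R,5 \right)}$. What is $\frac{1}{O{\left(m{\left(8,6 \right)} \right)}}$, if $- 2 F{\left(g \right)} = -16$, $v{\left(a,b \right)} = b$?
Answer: $- \frac{1}{260} \approx -0.0038462$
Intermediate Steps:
$m{\left(J,R \right)} = 5$
$F{\left(g \right)} = 8$ ($F{\left(g \right)} = \left(- \frac{1}{2}\right) \left(-16\right) = 8$)
$O{\left(Y \right)} = - 32 Y - 4 Y^{2}$ ($O{\left(Y \right)} = - 4 \left(Y Y + 8 Y\right) = - 4 \left(Y^{2} + 8 Y\right) = - 32 Y - 4 Y^{2}$)
$\frac{1}{O{\left(m{\left(8,6 \right)} \right)}} = \frac{1}{\left(-4\right) 5 \left(8 + 5\right)} = \frac{1}{\left(-4\right) 5 \cdot 13} = \frac{1}{-260} = - \frac{1}{260}$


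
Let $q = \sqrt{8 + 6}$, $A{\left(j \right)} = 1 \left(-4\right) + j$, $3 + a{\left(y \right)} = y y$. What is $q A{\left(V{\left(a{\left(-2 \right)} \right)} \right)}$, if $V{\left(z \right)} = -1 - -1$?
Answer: $- 4 \sqrt{14} \approx -14.967$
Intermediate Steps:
$a{\left(y \right)} = -3 + y^{2}$ ($a{\left(y \right)} = -3 + y y = -3 + y^{2}$)
$V{\left(z \right)} = 0$ ($V{\left(z \right)} = -1 + 1 = 0$)
$A{\left(j \right)} = -4 + j$
$q = \sqrt{14} \approx 3.7417$
$q A{\left(V{\left(a{\left(-2 \right)} \right)} \right)} = \sqrt{14} \left(-4 + 0\right) = \sqrt{14} \left(-4\right) = - 4 \sqrt{14}$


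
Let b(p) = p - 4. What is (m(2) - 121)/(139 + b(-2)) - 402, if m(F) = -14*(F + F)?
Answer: -53643/133 ≈ -403.33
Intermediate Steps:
m(F) = -28*F
b(p) = -4 + p
(m(2) - 121)/(139 + b(-2)) - 402 = (-28*2 - 121)/(139 + (-4 - 2)) - 402 = (-56 - 121)/(139 - 6) - 402 = -177/133 - 402 = -53643/133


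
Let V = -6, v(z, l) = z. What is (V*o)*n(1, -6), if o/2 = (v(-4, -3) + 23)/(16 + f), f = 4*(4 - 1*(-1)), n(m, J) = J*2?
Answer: 76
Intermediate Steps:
n(m, J) = 2*J
f = 20 (f = 4*(4 + 1) = 4*5 = 20)
o = 19/18 (o = 2*((-4 + 23)/(16 + 20)) = 2*(19/36) = 19/18 ≈ 1.0556)
(V*o)*n(1, -6) = (-6*19/18)*(2*(-6)) = -19/3*(-12) = 76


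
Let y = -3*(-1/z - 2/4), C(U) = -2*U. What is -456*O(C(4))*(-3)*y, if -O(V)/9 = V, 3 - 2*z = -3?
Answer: 246240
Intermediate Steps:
z = 3 (z = 3/2 - ½*(-3) = 3/2 + 3/2 = 3)
O(V) = -9*V
y = 5/2 (y = -3*(-1/3 - 2/4) = -3*(-1*⅓ - 2*¼) = -3*(-⅓ - ½) = -3*(-⅚) = 5/2 ≈ 2.5000)
-456*O(C(4))*(-3)*y = -456*-(-18)*4*(-3)*5/2 = -456*-9*(-8)*(-3)*5/2 = -456*72*(-3)*5/2 = -(-98496)*5/2 = -456*(-540) = 246240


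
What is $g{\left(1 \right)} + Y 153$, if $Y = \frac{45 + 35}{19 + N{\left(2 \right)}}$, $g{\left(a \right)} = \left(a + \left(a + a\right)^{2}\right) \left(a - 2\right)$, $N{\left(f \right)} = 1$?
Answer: $607$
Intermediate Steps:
$g{\left(a \right)} = \left(-2 + a\right) \left(a + 4 a^{2}\right)$ ($g{\left(a \right)} = \left(a + \left(2 a\right)^{2}\right) \left(-2 + a\right) = \left(a + 4 a^{2}\right) \left(-2 + a\right) = \left(-2 + a\right) \left(a + 4 a^{2}\right)$)
$Y = 4$ ($Y = \frac{45 + 35}{19 + 1} = \frac{80}{20} = 80 \cdot \frac{1}{20} = 4$)
$g{\left(1 \right)} + Y 153 = 1 \left(-2 - 7 + 4 \cdot 1^{2}\right) + 4 \cdot 153 = 1 \left(-2 - 7 + 4 \cdot 1\right) + 612 = 1 \left(-2 - 7 + 4\right) + 612 = 1 \left(-5\right) + 612 = -5 + 612 = 607$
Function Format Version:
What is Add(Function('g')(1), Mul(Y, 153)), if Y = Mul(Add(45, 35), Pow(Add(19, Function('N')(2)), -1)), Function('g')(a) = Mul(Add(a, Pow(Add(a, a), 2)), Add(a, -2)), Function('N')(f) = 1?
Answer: 607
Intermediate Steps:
Function('g')(a) = Mul(Add(-2, a), Add(a, Mul(4, Pow(a, 2)))) (Function('g')(a) = Mul(Add(a, Pow(Mul(2, a), 2)), Add(-2, a)) = Mul(Add(a, Mul(4, Pow(a, 2))), Add(-2, a)) = Mul(Add(-2, a), Add(a, Mul(4, Pow(a, 2)))))
Y = 4 (Y = Mul(Add(45, 35), Pow(Add(19, 1), -1)) = Mul(80, Pow(20, -1)) = Mul(80, Rational(1, 20)) = 4)
Add(Function('g')(1), Mul(Y, 153)) = Add(Mul(1, Add(-2, Mul(-7, 1), Mul(4, Pow(1, 2)))), Mul(4, 153)) = Add(Mul(1, Add(-2, -7, Mul(4, 1))), 612) = Add(Mul(1, Add(-2, -7, 4)), 612) = Add(Mul(1, -5), 612) = Add(-5, 612) = 607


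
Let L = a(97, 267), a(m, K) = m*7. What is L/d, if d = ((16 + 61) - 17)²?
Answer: 679/3600 ≈ 0.18861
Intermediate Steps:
a(m, K) = 7*m
L = 679 (L = 7*97 = 679)
d = 3600 (d = (77 - 17)² = 60² = 3600)
L/d = 679/3600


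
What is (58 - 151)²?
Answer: 8649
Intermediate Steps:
(58 - 151)² = (-93)² = 8649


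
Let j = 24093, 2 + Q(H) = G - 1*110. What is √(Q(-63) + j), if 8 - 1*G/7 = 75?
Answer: 2*√5878 ≈ 153.34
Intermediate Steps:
G = -469 (G = 56 - 7*75 = 56 - 525 = -469)
Q(H) = -581 (Q(H) = -2 + (-469 - 1*110) = -2 + (-469 - 110) = -2 - 579 = -581)
√(Q(-63) + j) = √(-581 + 24093) = √23512 = 2*√5878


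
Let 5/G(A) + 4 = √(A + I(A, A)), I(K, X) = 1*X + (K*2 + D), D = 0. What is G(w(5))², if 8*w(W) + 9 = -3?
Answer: 25/(4 - I*√6)² ≈ 0.51653 + 1.0122*I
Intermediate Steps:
w(W) = -3/2 (w(W) = -9/8 + (⅛)*(-3) = -9/8 - 3/8 = -3/2)
I(K, X) = X + 2*K (I(K, X) = 1*X + (K*2 + 0) = X + (2*K + 0) = X + 2*K)
G(A) = 5/(-4 + 2*√A) (G(A) = 5/(-4 + √(A + (A + 2*A))) = 5/(-4 + √(A + 3*A)) = 5/(-4 + √(4*A)) = 5/(-4 + 2*√A))
G(w(5))² = (5/(2*(-2 + √(-3/2))))² = (5/(2*(-2 + I*√6/2)))² = 25/(4*(-2 + I*√6/2)²)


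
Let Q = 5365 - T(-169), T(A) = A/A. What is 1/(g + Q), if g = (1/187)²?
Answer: 34969/187573717 ≈ 0.00018643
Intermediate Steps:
T(A) = 1
Q = 5364 (Q = 5365 - 1*1 = 5365 - 1 = 5364)
g = 1/34969 (g = (1/187)² = 1/34969 ≈ 2.8597e-5)
1/(g + Q) = 1/(1/34969 + 5364) = 1/(187573717/34969) = 34969/187573717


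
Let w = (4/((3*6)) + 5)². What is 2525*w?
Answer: 5577725/81 ≈ 68861.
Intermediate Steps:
w = 2209/81 (w = (4/18 + 5)² = (4*(1/18) + 5)² = (2/9 + 5)² = (47/9)² = 2209/81 ≈ 27.272)
2525*w = 2525*(2209/81) = 5577725/81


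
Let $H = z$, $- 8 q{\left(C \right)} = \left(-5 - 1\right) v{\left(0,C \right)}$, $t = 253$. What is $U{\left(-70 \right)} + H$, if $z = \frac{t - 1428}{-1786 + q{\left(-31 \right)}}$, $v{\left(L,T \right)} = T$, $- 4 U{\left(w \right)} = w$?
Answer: $\frac{262695}{14474} \approx 18.149$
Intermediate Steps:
$U{\left(w \right)} = - \frac{w}{4}$
$q{\left(C \right)} = \frac{3 C}{4}$ ($q{\left(C \right)} = - \frac{\left(-5 - 1\right) C}{8} = - \frac{\left(-6\right) C}{8} = \frac{3 C}{4}$)
$z = \frac{4700}{7237}$ ($z = \frac{253 - 1428}{-1786 + \frac{3}{4} \left(-31\right)} = - \frac{1175}{-1786 - \frac{93}{4}} = - \frac{1175}{- \frac{7237}{4}} = \left(-1175\right) \left(- \frac{4}{7237}\right) = \frac{4700}{7237} \approx 0.64944$)
$H = \frac{4700}{7237} \approx 0.64944$
$U{\left(-70 \right)} + H = \left(- \frac{1}{4}\right) \left(-70\right) + \frac{4700}{7237} = \frac{35}{2} + \frac{4700}{7237} = \frac{262695}{14474}$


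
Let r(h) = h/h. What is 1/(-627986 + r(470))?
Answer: -1/627985 ≈ -1.5924e-6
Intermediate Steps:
r(h) = 1
1/(-627986 + r(470)) = 1/(-627986 + 1) = 1/(-627985) = -1/627985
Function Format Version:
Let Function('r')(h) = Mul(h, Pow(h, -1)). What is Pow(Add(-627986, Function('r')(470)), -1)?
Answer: Rational(-1, 627985) ≈ -1.5924e-6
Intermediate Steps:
Function('r')(h) = 1
Pow(Add(-627986, Function('r')(470)), -1) = Pow(Add(-627986, 1), -1) = Pow(-627985, -1) = Rational(-1, 627985)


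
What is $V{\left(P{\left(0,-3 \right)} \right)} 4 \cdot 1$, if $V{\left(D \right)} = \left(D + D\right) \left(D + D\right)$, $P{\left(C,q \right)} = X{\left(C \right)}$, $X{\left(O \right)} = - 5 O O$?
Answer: $0$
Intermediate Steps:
$X{\left(O \right)} = - 5 O^{2}$
$P{\left(C,q \right)} = - 5 C^{2}$
$V{\left(D \right)} = 4 D^{2}$ ($V{\left(D \right)} = 2 D 2 D = 4 D^{2}$)
$V{\left(P{\left(0,-3 \right)} \right)} 4 \cdot 1 = 4 \left(- 5 \cdot 0^{2}\right)^{2} \cdot 4 \cdot 1 = 4 \left(\left(-5\right) 0\right)^{2} \cdot 4 \cdot 1 = 4 \cdot 0^{2} \cdot 4 \cdot 1 = 4 \cdot 0 \cdot 4 \cdot 1 = 0 \cdot 4 \cdot 1 = 0 \cdot 1 = 0$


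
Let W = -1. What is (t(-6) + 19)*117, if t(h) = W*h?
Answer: 2925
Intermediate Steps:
t(h) = -h
(t(-6) + 19)*117 = (-1*(-6) + 19)*117 = (6 + 19)*117 = 25*117 = 2925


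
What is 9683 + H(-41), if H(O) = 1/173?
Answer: 1675160/173 ≈ 9683.0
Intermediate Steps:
H(O) = 1/173
9683 + H(-41) = 9683 + 1/173 = 1675160/173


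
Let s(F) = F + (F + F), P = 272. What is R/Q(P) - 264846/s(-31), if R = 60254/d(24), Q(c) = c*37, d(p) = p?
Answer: 10662574513/3743808 ≈ 2848.1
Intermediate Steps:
Q(c) = 37*c
R = 30127/12 (R = 60254/24 = 60254*(1/24) = 30127/12 ≈ 2510.6)
s(F) = 3*F (s(F) = F + 2*F = 3*F)
R/Q(P) - 264846/s(-31) = 30127/(12*((37*272))) - 264846/(3*(-31)) = (30127/12)/10064 - 264846/(-93) = (30127/12)*(1/10064) - 264846*(-1/93) = 30127/120768 + 88282/31 = 10662574513/3743808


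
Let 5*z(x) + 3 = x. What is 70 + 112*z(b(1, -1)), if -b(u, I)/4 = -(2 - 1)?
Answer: 462/5 ≈ 92.400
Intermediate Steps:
b(u, I) = 4 (b(u, I) = -(-4)*(2 - 1) = -(-4) = -4*(-1) = 4)
z(x) = -3/5 + x/5
70 + 112*z(b(1, -1)) = 70 + 112*(-3/5 + (1/5)*4) = 70 + 112*(-3/5 + 4/5) = 70 + 112*(1/5) = 70 + 112/5 = 462/5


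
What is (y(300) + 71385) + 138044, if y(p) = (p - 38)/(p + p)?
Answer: 62828831/300 ≈ 2.0943e+5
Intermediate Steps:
y(p) = (-38 + p)/(2*p) (y(p) = (-38 + p)/((2*p)) = (-38 + p)*(1/(2*p)) = (-38 + p)/(2*p))
(y(300) + 71385) + 138044 = ((1/2)*(-38 + 300)/300 + 71385) + 138044 = ((1/2)*(1/300)*262 + 71385) + 138044 = (131/300 + 71385) + 138044 = 21415631/300 + 138044 = 62828831/300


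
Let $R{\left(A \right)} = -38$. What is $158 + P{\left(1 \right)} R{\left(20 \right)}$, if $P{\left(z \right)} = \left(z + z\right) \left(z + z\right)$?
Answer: $6$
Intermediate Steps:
$P{\left(z \right)} = 4 z^{2}$ ($P{\left(z \right)} = 2 z 2 z = 4 z^{2}$)
$158 + P{\left(1 \right)} R{\left(20 \right)} = 158 + 4 \cdot 1^{2} \left(-38\right) = 158 + 4 \cdot 1 \left(-38\right) = 158 + 4 \left(-38\right) = 158 - 152 = 6$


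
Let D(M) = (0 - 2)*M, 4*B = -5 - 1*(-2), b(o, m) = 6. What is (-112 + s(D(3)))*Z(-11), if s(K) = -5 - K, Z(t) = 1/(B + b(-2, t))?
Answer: -148/7 ≈ -21.143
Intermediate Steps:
B = -¾ (B = (-5 - 1*(-2))/4 = (-5 + 2)/4 = (¼)*(-3) = -¾ ≈ -0.75000)
D(M) = -2*M
Z(t) = 4/21 (Z(t) = 1/(-¾ + 6) = 1/(21/4) = 4/21)
(-112 + s(D(3)))*Z(-11) = (-112 + (-5 - (-2)*3))*(4/21) = (-112 + (-5 - 1*(-6)))*(4/21) = (-112 + (-5 + 6))*(4/21) = (-112 + 1)*(4/21) = -111*4/21 = -148/7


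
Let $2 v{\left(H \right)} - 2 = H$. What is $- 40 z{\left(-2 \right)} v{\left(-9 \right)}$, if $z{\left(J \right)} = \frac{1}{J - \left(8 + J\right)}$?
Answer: $- \frac{35}{2} \approx -17.5$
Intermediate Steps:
$z{\left(J \right)} = - \frac{1}{8}$ ($z{\left(J \right)} = \frac{1}{-8} = - \frac{1}{8}$)
$v{\left(H \right)} = 1 + \frac{H}{2}$
$- 40 z{\left(-2 \right)} v{\left(-9 \right)} = \left(-40\right) \left(- \frac{1}{8}\right) \left(1 + \frac{1}{2} \left(-9\right)\right) = 5 \left(1 - \frac{9}{2}\right) = 5 \left(- \frac{7}{2}\right) = - \frac{35}{2}$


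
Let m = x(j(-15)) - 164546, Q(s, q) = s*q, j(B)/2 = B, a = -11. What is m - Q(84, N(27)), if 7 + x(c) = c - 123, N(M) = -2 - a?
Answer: -165462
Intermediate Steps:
N(M) = 9 (N(M) = -2 - 1*(-11) = -2 + 11 = 9)
j(B) = 2*B
x(c) = -130 + c (x(c) = -7 + (c - 123) = -7 + (-123 + c) = -130 + c)
Q(s, q) = q*s
m = -164706 (m = (-130 + 2*(-15)) - 164546 = (-130 - 30) - 164546 = -160 - 164546 = -164706)
m - Q(84, N(27)) = -164706 - 9*84 = -164706 - 1*756 = -164706 - 756 = -165462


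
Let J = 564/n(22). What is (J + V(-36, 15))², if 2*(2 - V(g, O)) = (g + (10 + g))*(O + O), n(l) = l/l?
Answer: 2238016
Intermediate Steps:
n(l) = 1
V(g, O) = 2 - O*(10 + 2*g) (V(g, O) = 2 - (g + (10 + g))*(O + O)/2 = 2 - (10 + 2*g)*2*O/2 = 2 - O*(10 + 2*g))
J = 564 (J = 564/1 = 564*1 = 564)
(J + V(-36, 15))² = (564 + (2 - 10*15 - 2*15*(-36)))² = (564 + (2 - 150 + 1080))² = (564 + 932)² = 1496² = 2238016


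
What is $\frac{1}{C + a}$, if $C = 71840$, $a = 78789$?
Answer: $\frac{1}{150629} \approx 6.6388 \cdot 10^{-6}$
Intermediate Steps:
$\frac{1}{C + a} = \frac{1}{71840 + 78789} = \frac{1}{150629}$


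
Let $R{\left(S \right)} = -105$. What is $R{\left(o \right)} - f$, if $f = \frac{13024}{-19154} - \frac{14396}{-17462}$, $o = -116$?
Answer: $- \frac{8791841609}{83616787} \approx -105.14$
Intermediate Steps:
$f = \frac{12078974}{83616787}$ ($f = 13024 \left(- \frac{1}{19154}\right) - - \frac{7198}{8731} = - \frac{6512}{9577} + \frac{7198}{8731} = \frac{12078974}{83616787} \approx 0.14446$)
$R{\left(o \right)} - f = -105 - \frac{12078974}{83616787} = - \frac{8791841609}{83616787}$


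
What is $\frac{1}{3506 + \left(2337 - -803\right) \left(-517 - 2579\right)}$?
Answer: $- \frac{1}{9717934} \approx -1.029 \cdot 10^{-7}$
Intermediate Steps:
$\frac{1}{3506 + \left(2337 - -803\right) \left(-517 - 2579\right)} = \frac{1}{3506 + \left(2337 + 803\right) \left(-3096\right)} = \frac{1}{3506 + 3140 \left(-3096\right)} = \frac{1}{3506 - 9721440} = \frac{1}{-9717934} = - \frac{1}{9717934}$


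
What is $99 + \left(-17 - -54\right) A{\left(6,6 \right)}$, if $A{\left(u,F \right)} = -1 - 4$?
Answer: $-86$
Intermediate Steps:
$A{\left(u,F \right)} = -5$ ($A{\left(u,F \right)} = -1 - 4 = -5$)
$99 + \left(-17 - -54\right) A{\left(6,6 \right)} = 99 + \left(-17 - -54\right) \left(-5\right) = 99 + \left(-17 + 54\right) \left(-5\right) = 99 + 37 \left(-5\right) = 99 - 185 = -86$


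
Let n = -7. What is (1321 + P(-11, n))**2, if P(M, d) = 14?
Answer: 1782225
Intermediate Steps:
(1321 + P(-11, n))**2 = (1321 + 14)**2 = 1335**2 = 1782225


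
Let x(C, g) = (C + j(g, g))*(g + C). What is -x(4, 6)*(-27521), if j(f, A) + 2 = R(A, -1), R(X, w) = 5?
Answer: 1926470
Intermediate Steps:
j(f, A) = 3 (j(f, A) = -2 + 5 = 3)
x(C, g) = (3 + C)*(C + g) (x(C, g) = (C + 3)*(g + C) = (3 + C)*(C + g))
-x(4, 6)*(-27521) = -(4² + 3*4 + 3*6 + 4*6)*(-27521) = -(16 + 12 + 18 + 24)*(-27521) = -1*70*(-27521) = -70*(-27521) = 1926470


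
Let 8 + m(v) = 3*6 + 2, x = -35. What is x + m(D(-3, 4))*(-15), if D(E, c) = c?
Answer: -215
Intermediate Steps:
m(v) = 12 (m(v) = -8 + (3*6 + 2) = -8 + (18 + 2) = -8 + 20 = 12)
x + m(D(-3, 4))*(-15) = -35 + 12*(-15) = -35 - 180 = -215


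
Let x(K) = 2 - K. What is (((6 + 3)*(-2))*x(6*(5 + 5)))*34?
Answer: 35496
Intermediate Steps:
(((6 + 3)*(-2))*x(6*(5 + 5)))*34 = (((6 + 3)*(-2))*(2 - 6*(5 + 5)))*34 = ((9*(-2))*(2 - 6*10))*34 = -18*(2 - 1*60)*34 = -18*(2 - 60)*34 = -18*(-58)*34 = 1044*34 = 35496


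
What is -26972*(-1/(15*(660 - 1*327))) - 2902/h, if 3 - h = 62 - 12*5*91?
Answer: 131180282/26977995 ≈ 4.8625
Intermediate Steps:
h = 5401 (h = 3 - (62 - 12*5*91) = 3 - (62 - 60*91) = 3 - (62 - 5460) = 3 - 1*(-5398) = 3 + 5398 = 5401)
-26972*(-1/(15*(660 - 1*327))) - 2902/h = -26972*(-1/(15*(660 - 1*327))) - 2902/5401 = -26972*(-1/(15*(660 - 327))) - 2902*1/5401 = -26972/(333*(-15)) - 2902/5401 = -26972/(-4995) - 2902/5401 = -26972*(-1/4995) - 2902/5401 = 26972/4995 - 2902/5401 = 131180282/26977995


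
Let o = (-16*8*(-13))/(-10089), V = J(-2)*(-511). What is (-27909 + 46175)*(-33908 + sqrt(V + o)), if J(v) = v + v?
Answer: -619363528 + 36532*sqrt(5778825623)/3363 ≈ -6.1854e+8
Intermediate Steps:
J(v) = 2*v
V = 2044 (V = (2*(-2))*(-511) = -4*(-511) = 2044)
o = -1664/10089 (o = -128*(-13)*(-1/10089) = 1664*(-1/10089) = -1664/10089 ≈ -0.16493)
(-27909 + 46175)*(-33908 + sqrt(V + o)) = (-27909 + 46175)*(-33908 + sqrt(2044 - 1664/10089)) = 18266*(-33908 + sqrt(20620252/10089)) = 18266*(-33908 + 2*sqrt(5778825623)/3363) = -619363528 + 36532*sqrt(5778825623)/3363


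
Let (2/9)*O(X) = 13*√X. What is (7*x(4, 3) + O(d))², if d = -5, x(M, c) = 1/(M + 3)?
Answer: -68441/4 + 117*I*√5 ≈ -17110.0 + 261.62*I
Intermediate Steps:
x(M, c) = 1/(3 + M)
O(X) = 117*√X/2 (O(X) = 9*(13*√X)/2 = 117*√X/2)
(7*x(4, 3) + O(d))² = (7/(3 + 4) + 117*√(-5)/2)² = (7/7 + 117*(I*√5)/2)² = (7*(⅐) + 117*I*√5/2)² = (1 + 117*I*√5/2)²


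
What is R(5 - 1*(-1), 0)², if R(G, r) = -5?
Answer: 25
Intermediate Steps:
R(5 - 1*(-1), 0)² = (-5)² = 25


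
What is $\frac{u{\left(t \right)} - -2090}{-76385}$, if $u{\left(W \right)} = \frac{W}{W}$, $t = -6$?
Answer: $- \frac{2091}{76385} \approx -0.027374$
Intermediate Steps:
$u{\left(W \right)} = 1$
$\frac{u{\left(t \right)} - -2090}{-76385} = \frac{1 - -2090}{-76385} = \left(1 + 2090\right) \left(- \frac{1}{76385}\right) = 2091 \left(- \frac{1}{76385}\right) = - \frac{2091}{76385}$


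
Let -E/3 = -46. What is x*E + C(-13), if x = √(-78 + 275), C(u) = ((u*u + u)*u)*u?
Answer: 26364 + 138*√197 ≈ 28301.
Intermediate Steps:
E = 138 (E = -3*(-46) = 138)
C(u) = u²*(u + u²) (C(u) = ((u² + u)*u)*u = ((u + u²)*u)*u = (u*(u + u²))*u = u²*(u + u²))
x = √197 ≈ 14.036
x*E + C(-13) = √197*138 + (-13)³*(1 - 13) = 138*√197 - 2197*(-12) = 138*√197 + 26364 = 26364 + 138*√197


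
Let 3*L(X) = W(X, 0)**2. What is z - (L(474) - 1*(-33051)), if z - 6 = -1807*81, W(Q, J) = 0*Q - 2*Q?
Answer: -478980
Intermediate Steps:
W(Q, J) = -2*Q (W(Q, J) = 0 - 2*Q = -2*Q)
L(X) = 4*X**2/3 (L(X) = (-2*X)**2/3 = (4*X**2)/3 = 4*X**2/3)
z = -146361 (z = 6 - 1807*81 = 6 - 146367 = -146361)
z - (L(474) - 1*(-33051)) = -146361 - ((4/3)*474**2 - 1*(-33051)) = -146361 - ((4/3)*224676 + 33051) = -146361 - (299568 + 33051) = -146361 - 1*332619 = -146361 - 332619 = -478980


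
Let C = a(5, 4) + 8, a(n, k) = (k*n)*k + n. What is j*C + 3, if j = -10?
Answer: -927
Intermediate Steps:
a(n, k) = n + n*k**2 (a(n, k) = n*k**2 + n = n + n*k**2)
C = 93 (C = 5*(1 + 4**2) + 8 = 5*(1 + 16) + 8 = 5*17 + 8 = 85 + 8 = 93)
j*C + 3 = -10*93 + 3 = -930 + 3 = -927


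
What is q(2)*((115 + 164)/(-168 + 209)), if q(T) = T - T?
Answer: 0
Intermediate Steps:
q(T) = 0
q(2)*((115 + 164)/(-168 + 209)) = 0*((115 + 164)/(-168 + 209)) = 0*(279/41) = 0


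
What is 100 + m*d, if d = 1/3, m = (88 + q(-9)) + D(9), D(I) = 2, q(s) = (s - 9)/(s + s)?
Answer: 391/3 ≈ 130.33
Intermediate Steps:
q(s) = (-9 + s)/(2*s) (q(s) = (-9 + s)/((2*s)) = (-9 + s)*(1/(2*s)) = (-9 + s)/(2*s))
m = 91 (m = (88 + (½)*(-9 - 9)/(-9)) + 2 = (88 + (½)*(-⅑)*(-18)) + 2 = (88 + 1) + 2 = 89 + 2 = 91)
d = ⅓ ≈ 0.33333
100 + m*d = 100 + 91*(⅓) = 100 + 91/3 = 391/3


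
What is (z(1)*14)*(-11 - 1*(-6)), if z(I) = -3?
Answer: 210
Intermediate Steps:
(z(1)*14)*(-11 - 1*(-6)) = (-3*14)*(-11 - 1*(-6)) = -42*(-11 + 6) = -42*(-5) = 210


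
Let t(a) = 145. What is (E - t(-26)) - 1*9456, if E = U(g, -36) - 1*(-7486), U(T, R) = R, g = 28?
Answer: -2151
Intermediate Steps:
E = 7450 (E = -36 - 1*(-7486) = -36 + 7486 = 7450)
(E - t(-26)) - 1*9456 = (7450 - 1*145) - 1*9456 = (7450 - 145) - 9456 = 7305 - 9456 = -2151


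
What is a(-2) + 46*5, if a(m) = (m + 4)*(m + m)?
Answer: 222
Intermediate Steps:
a(m) = 2*m*(4 + m) (a(m) = (4 + m)*(2*m) = 2*m*(4 + m))
a(-2) + 46*5 = 2*(-2)*(4 - 2) + 46*5 = 2*(-2)*2 + 230 = -8 + 230 = 222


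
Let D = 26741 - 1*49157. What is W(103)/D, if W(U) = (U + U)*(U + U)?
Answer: -10609/5604 ≈ -1.8931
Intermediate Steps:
W(U) = 4*U² (W(U) = (2*U)*(2*U) = 4*U²)
D = -22416 (D = 26741 - 49157 = -22416)
W(103)/D = (4*103²)/(-22416) = (4*10609)*(-1/22416) = 42436*(-1/22416) = -10609/5604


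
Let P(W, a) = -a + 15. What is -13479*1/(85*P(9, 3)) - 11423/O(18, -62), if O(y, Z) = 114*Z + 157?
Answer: -27167303/2349740 ≈ -11.562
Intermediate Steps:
P(W, a) = 15 - a
O(y, Z) = 157 + 114*Z
-13479*1/(85*P(9, 3)) - 11423/O(18, -62) = -13479*1/(85*(15 - 1*3)) - 11423/(157 + 114*(-62)) = -13479*1/(85*(15 - 3)) - 11423/(157 - 7068) = -13479/(85*12) - 11423/(-6911) = -13479/1020 - 11423*(-1/6911) = -13479*1/1020 + 11423/6911 = -4493/340 + 11423/6911 = -27167303/2349740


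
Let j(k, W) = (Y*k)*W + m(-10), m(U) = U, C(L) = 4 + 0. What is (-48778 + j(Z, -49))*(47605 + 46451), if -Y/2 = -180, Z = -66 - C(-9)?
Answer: 111551544672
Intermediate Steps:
C(L) = 4
Z = -70 (Z = -66 - 1*4 = -66 - 4 = -70)
Y = 360 (Y = -2*(-180) = 360)
j(k, W) = -10 + 360*W*k (j(k, W) = (360*k)*W - 10 = 360*W*k - 10 = -10 + 360*W*k)
(-48778 + j(Z, -49))*(47605 + 46451) = (-48778 + (-10 + 360*(-49)*(-70)))*(47605 + 46451) = (-48778 + (-10 + 1234800))*94056 = (-48778 + 1234790)*94056 = 1186012*94056 = 111551544672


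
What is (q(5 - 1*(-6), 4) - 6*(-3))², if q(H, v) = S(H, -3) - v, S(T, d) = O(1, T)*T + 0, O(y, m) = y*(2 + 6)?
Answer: 10404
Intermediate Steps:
O(y, m) = 8*y (O(y, m) = y*8 = 8*y)
S(T, d) = 8*T (S(T, d) = (8*1)*T + 0 = 8*T + 0 = 8*T)
q(H, v) = -v + 8*H (q(H, v) = 8*H - v = -v + 8*H)
(q(5 - 1*(-6), 4) - 6*(-3))² = ((-1*4 + 8*(5 - 1*(-6))) - 6*(-3))² = ((-4 + 8*(5 + 6)) + 18)² = ((-4 + 8*11) + 18)² = ((-4 + 88) + 18)² = (84 + 18)² = 102² = 10404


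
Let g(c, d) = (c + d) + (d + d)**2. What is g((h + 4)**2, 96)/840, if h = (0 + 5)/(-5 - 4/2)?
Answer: 1811569/41160 ≈ 44.013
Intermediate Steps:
h = -5/7 (h = 5/(-5 - 4*1/2) = 5/(-5 - 2) = 5/(-7) = 5*(-1/7) = -5/7 ≈ -0.71429)
g(c, d) = c + d + 4*d**2 (g(c, d) = (c + d) + (2*d)**2 = (c + d) + 4*d**2 = c + d + 4*d**2)
g((h + 4)**2, 96)/840 = ((-5/7 + 4)**2 + 96 + 4*96**2)/840 = ((23/7)**2 + 96 + 4*9216)*(1/840) = (529/49 + 96 + 36864)*(1/840) = (1811569/49)*(1/840) = 1811569/41160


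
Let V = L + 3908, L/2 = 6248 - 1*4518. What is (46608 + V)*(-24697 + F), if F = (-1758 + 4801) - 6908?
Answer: -1541662512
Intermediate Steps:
L = 3460 (L = 2*(6248 - 1*4518) = 2*(6248 - 4518) = 2*1730 = 3460)
F = -3865 (F = 3043 - 6908 = -3865)
V = 7368 (V = 3460 + 3908 = 7368)
(46608 + V)*(-24697 + F) = (46608 + 7368)*(-24697 - 3865) = 53976*(-28562) = -1541662512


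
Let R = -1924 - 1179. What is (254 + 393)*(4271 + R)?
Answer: 755696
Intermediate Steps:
R = -3103
(254 + 393)*(4271 + R) = (254 + 393)*(4271 - 3103) = 647*1168 = 755696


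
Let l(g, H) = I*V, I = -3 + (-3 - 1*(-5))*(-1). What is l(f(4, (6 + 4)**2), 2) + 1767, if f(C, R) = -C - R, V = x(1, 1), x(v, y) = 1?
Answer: 1762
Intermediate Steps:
V = 1
I = -5 (I = -3 + (-3 + 5)*(-1) = -3 + 2*(-1) = -3 - 2 = -5)
l(g, H) = -5 (l(g, H) = -5*1 = -5)
l(f(4, (6 + 4)**2), 2) + 1767 = -5 + 1767 = 1762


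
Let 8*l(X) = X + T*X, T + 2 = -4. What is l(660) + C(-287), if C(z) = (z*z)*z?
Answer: -47280631/2 ≈ -2.3640e+7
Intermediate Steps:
T = -6 (T = -2 - 4 = -6)
C(z) = z**3 (C(z) = z**2*z = z**3)
l(X) = -5*X/8 (l(X) = (X - 6*X)/8 = (-5*X)/8 = -5*X/8)
l(660) + C(-287) = -5/8*660 + (-287)**3 = -825/2 - 23639903 = -47280631/2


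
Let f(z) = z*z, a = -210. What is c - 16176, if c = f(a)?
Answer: 27924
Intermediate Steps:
f(z) = z**2
c = 44100 (c = (-210)**2 = 44100)
c - 16176 = 44100 - 16176 = 27924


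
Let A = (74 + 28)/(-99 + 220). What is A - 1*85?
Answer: -10183/121 ≈ -84.157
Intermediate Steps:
A = 102/121 ≈ 0.84298
A - 1*85 = 102/121 - 1*85 = 102/121 - 85 = -10183/121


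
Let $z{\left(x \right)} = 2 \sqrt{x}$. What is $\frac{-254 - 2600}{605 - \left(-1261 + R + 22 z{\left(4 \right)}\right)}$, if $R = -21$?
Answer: $- \frac{2854}{1799} \approx -1.5864$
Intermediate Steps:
$\frac{-254 - 2600}{605 - \left(-1261 + R + 22 z{\left(4 \right)}\right)} = \frac{-254 - 2600}{605 + \left(1261 - \left(-21 + 22 \cdot 2 \sqrt{4}\right)\right)} = - \frac{2854}{605 + \left(1261 - \left(-21 + 22 \cdot 2 \cdot 2\right)\right)} = - \frac{2854}{605 + \left(1261 - \left(-21 + 22 \cdot 4\right)\right)} = - \frac{2854}{605 + \left(1261 - \left(-21 + 88\right)\right)} = - \frac{2854}{605 + \left(1261 - 67\right)} = - \frac{2854}{605 + 1194} = - \frac{2854}{1799}$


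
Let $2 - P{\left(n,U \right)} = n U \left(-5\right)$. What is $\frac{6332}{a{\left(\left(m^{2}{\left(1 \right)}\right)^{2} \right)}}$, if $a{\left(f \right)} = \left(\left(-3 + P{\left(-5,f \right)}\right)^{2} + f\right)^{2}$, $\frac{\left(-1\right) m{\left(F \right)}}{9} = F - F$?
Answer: $6332$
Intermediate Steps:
$P{\left(n,U \right)} = 2 + 5 U n$ ($P{\left(n,U \right)} = 2 - n U \left(-5\right) = 2 - U n \left(-5\right) = 2 - - 5 U n = 2 + 5 U n$)
$m{\left(F \right)} = 0$ ($m{\left(F \right)} = - 9 \left(F - F\right) = \left(-9\right) 0 = 0$)
$a{\left(f \right)} = \left(f + \left(-1 - 25 f\right)^{2}\right)^{2}$ ($a{\left(f \right)} = \left(\left(-3 + \left(2 + 5 f \left(-5\right)\right)\right)^{2} + f\right)^{2} = \left(\left(-3 - \left(-2 + 25 f\right)\right)^{2} + f\right)^{2} = \left(\left(-1 - 25 f\right)^{2} + f\right)^{2} = \left(f + \left(-1 - 25 f\right)^{2}\right)^{2}$)
$\frac{6332}{a{\left(\left(m^{2}{\left(1 \right)}\right)^{2} \right)}} = \frac{6332}{\left(\left(0^{2}\right)^{2} + \left(1 + 25 \left(0^{2}\right)^{2}\right)^{2}\right)^{2}} = \frac{6332}{\left(0^{2} + \left(1 + 25 \cdot 0^{2}\right)^{2}\right)^{2}} = \frac{6332}{\left(0 + \left(1 + 25 \cdot 0\right)^{2}\right)^{2}} = \frac{6332}{\left(0 + \left(1 + 0\right)^{2}\right)^{2}} = \frac{6332}{\left(0 + 1^{2}\right)^{2}} = \frac{6332}{\left(0 + 1\right)^{2}} = \frac{6332}{1^{2}} = \frac{6332}{1} = 6332 \cdot 1 = 6332$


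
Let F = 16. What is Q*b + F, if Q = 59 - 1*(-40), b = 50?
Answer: 4966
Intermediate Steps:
Q = 99 (Q = 59 + 40 = 99)
Q*b + F = 99*50 + 16 = 4950 + 16 = 4966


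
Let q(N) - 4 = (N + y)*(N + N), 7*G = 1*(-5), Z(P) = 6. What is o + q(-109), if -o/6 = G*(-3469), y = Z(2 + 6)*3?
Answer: 34824/7 ≈ 4974.9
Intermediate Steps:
y = 18 (y = 6*3 = 18)
G = -5/7 (G = (1*(-5))/7 = (1/7)*(-5) = -5/7 ≈ -0.71429)
o = -104070/7 (o = -(-30)*(-3469)/7 = -6*17345/7 = -104070/7 ≈ -14867.)
q(N) = 4 + 2*N*(18 + N) (q(N) = 4 + (N + 18)*(N + N) = 4 + (18 + N)*(2*N) = 4 + 2*N*(18 + N))
o + q(-109) = -104070/7 + (4 + 2*(-109)**2 + 36*(-109)) = -104070/7 + (4 + 2*11881 - 3924) = -104070/7 + (4 + 23762 - 3924) = -104070/7 + 19842 = 34824/7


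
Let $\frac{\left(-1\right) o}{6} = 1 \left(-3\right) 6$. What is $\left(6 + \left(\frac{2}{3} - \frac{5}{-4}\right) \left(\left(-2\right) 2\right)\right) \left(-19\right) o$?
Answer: $3420$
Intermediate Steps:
$o = 108$ ($o = - 6 \cdot 1 \left(-3\right) 6 = - 6 \left(\left(-3\right) 6\right) = \left(-6\right) \left(-18\right) = 108$)
$\left(6 + \left(\frac{2}{3} - \frac{5}{-4}\right) \left(\left(-2\right) 2\right)\right) \left(-19\right) o = \left(6 + \left(\frac{2}{3} - \frac{5}{-4}\right) \left(\left(-2\right) 2\right)\right) \left(-19\right) 108 = \left(6 + \left(2 \cdot \frac{1}{3} - - \frac{5}{4}\right) \left(-4\right)\right) \left(-19\right) 108 = \left(6 + \left(\frac{2}{3} + \frac{5}{4}\right) \left(-4\right)\right) \left(-19\right) 108 = \left(6 + \frac{23}{12} \left(-4\right)\right) \left(-19\right) 108 = \left(6 - \frac{23}{3}\right) \left(-19\right) 108 = \left(- \frac{5}{3}\right) \left(-19\right) 108 = \frac{95}{3} \cdot 108 = 3420$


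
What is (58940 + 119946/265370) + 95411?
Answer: 20480122408/132685 ≈ 1.5435e+5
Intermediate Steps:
(58940 + 119946/265370) + 95411 = (58940 + 119946*(1/265370)) + 95411 = (58940 + 59973/132685) + 95411 = 7820513873/132685 + 95411 = 20480122408/132685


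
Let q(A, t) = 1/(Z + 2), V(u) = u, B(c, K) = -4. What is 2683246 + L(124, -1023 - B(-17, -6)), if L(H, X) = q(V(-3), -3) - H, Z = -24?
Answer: 59028683/22 ≈ 2.6831e+6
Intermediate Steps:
q(A, t) = -1/22 (q(A, t) = 1/(-24 + 2) = 1/(-22) = -1/22)
L(H, X) = -1/22 - H
2683246 + L(124, -1023 - B(-17, -6)) = 2683246 + (-1/22 - 1*124) = 2683246 + (-1/22 - 124) = 2683246 - 2729/22 = 59028683/22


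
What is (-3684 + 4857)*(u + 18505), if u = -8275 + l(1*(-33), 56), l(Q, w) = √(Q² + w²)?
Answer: 12076035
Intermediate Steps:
u = -8210 (u = -8275 + √((1*(-33))² + 56²) = -8275 + √((-33)² + 3136) = -8275 + √(1089 + 3136) = -8275 + √4225 = -8275 + 65 = -8210)
(-3684 + 4857)*(u + 18505) = (-3684 + 4857)*(-8210 + 18505) = 1173*10295 = 12076035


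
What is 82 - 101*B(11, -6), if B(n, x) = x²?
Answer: -3554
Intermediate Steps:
82 - 101*B(11, -6) = 82 - 101*(-6)² = 82 - 101*36 = 82 - 3636 = -3554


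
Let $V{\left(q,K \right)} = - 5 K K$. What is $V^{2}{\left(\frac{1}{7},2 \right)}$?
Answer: $400$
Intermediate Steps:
$V{\left(q,K \right)} = - 5 K^{2}$
$V^{2}{\left(\frac{1}{7},2 \right)} = \left(- 5 \cdot 2^{2}\right)^{2} = \left(\left(-5\right) 4\right)^{2} = \left(-20\right)^{2} = 400$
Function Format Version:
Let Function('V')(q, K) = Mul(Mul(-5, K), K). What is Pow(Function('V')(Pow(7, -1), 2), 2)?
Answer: 400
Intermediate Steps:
Function('V')(q, K) = Mul(-5, Pow(K, 2))
Pow(Function('V')(Pow(7, -1), 2), 2) = Pow(Mul(-5, Pow(2, 2)), 2) = Pow(Mul(-5, 4), 2) = Pow(-20, 2) = 400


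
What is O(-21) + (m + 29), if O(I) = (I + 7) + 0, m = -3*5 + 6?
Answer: 6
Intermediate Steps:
m = -9 (m = -15 + 6 = -9)
O(I) = 7 + I (O(I) = (7 + I) + 0 = 7 + I)
O(-21) + (m + 29) = (7 - 21) + (-9 + 29) = -14 + 20 = 6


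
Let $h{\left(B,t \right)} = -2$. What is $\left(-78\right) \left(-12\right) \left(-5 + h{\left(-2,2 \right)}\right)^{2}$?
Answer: $45864$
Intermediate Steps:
$\left(-78\right) \left(-12\right) \left(-5 + h{\left(-2,2 \right)}\right)^{2} = \left(-78\right) \left(-12\right) \left(-5 - 2\right)^{2} = 936 \left(-7\right)^{2} = 936 \cdot 49 = 45864$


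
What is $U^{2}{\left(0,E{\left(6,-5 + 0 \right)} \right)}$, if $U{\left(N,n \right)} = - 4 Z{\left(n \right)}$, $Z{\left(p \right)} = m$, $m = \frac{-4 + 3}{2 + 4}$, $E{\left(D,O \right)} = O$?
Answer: $\frac{4}{9} \approx 0.44444$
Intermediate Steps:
$m = - \frac{1}{6} \approx -0.16667$
$Z{\left(p \right)} = - \frac{1}{6}$
$U{\left(N,n \right)} = \frac{2}{3}$ ($U{\left(N,n \right)} = \left(-4\right) \left(- \frac{1}{6}\right) = \frac{2}{3}$)
$U^{2}{\left(0,E{\left(6,-5 + 0 \right)} \right)} = \left(\frac{2}{3}\right)^{2} = \frac{4}{9}$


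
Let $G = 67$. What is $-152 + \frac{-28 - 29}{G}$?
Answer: $- \frac{10241}{67} \approx -152.85$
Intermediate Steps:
$-152 + \frac{-28 - 29}{G} = -152 + \frac{-28 - 29}{67} = -152 - \frac{57}{67} = - \frac{10241}{67}$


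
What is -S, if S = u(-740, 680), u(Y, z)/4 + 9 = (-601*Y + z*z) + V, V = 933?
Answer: -3632256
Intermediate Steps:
u(Y, z) = 3696 - 2404*Y + 4*z**2 (u(Y, z) = -36 + 4*((-601*Y + z*z) + 933) = -36 + 4*((-601*Y + z**2) + 933) = -36 + 4*((z**2 - 601*Y) + 933) = -36 + 4*(933 + z**2 - 601*Y) = -36 + (3732 - 2404*Y + 4*z**2) = 3696 - 2404*Y + 4*z**2)
S = 3632256 (S = 3696 - 2404*(-740) + 4*680**2 = 3696 + 1778960 + 4*462400 = 3696 + 1778960 + 1849600 = 3632256)
-S = -1*3632256 = -3632256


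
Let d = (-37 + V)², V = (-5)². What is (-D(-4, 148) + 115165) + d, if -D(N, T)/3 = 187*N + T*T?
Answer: 178777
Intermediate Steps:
V = 25
D(N, T) = -561*N - 3*T² (D(N, T) = -3*(187*N + T*T) = -3*(187*N + T²) = -3*(T² + 187*N) = -561*N - 3*T²)
d = 144 (d = (-37 + 25)² = (-12)² = 144)
(-D(-4, 148) + 115165) + d = (-(-561*(-4) - 3*148²) + 115165) + 144 = (-(2244 - 3*21904) + 115165) + 144 = (-(2244 - 65712) + 115165) + 144 = (-1*(-63468) + 115165) + 144 = (63468 + 115165) + 144 = 178633 + 144 = 178777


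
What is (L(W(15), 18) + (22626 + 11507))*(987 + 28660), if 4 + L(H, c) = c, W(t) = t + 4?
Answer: 1012356109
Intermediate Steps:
W(t) = 4 + t
L(H, c) = -4 + c
(L(W(15), 18) + (22626 + 11507))*(987 + 28660) = ((-4 + 18) + (22626 + 11507))*(987 + 28660) = (14 + 34133)*29647 = 34147*29647 = 1012356109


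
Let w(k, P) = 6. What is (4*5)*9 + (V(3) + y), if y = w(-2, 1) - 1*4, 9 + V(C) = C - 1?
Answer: 175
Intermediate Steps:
V(C) = -10 + C (V(C) = -9 + (C - 1) = -9 + (-1 + C) = -10 + C)
y = 2 (y = 6 - 1*4 = 6 - 4 = 2)
(4*5)*9 + (V(3) + y) = (4*5)*9 + ((-10 + 3) + 2) = 20*9 + (-7 + 2) = 180 - 5 = 175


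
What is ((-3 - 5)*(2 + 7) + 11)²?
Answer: 3721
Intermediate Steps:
((-3 - 5)*(2 + 7) + 11)² = (-8*9 + 11)² = (-72 + 11)² = (-61)² = 3721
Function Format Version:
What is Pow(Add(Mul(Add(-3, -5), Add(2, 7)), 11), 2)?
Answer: 3721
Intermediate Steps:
Pow(Add(Mul(Add(-3, -5), Add(2, 7)), 11), 2) = Pow(Add(Mul(-8, 9), 11), 2) = Pow(Add(-72, 11), 2) = Pow(-61, 2) = 3721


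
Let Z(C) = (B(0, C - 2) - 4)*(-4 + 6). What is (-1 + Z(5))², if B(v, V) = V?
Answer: 9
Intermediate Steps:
Z(C) = -12 + 2*C (Z(C) = ((C - 2) - 4)*(-4 + 6) = ((-2 + C) - 4)*2 = (-6 + C)*2 = -12 + 2*C)
(-1 + Z(5))² = (-1 + (-12 + 2*5))² = (-1 + (-12 + 10))² = (-1 - 2)² = (-3)² = 9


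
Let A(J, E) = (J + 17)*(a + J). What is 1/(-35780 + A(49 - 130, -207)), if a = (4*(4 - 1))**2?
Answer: -1/39812 ≈ -2.5118e-5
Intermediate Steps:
a = 144 (a = (4*3)**2 = 12**2 = 144)
A(J, E) = (17 + J)*(144 + J) (A(J, E) = (J + 17)*(144 + J) = (17 + J)*(144 + J))
1/(-35780 + A(49 - 130, -207)) = 1/(-35780 + (2448 + (49 - 130)**2 + 161*(49 - 130))) = 1/(-35780 + (2448 + (-81)**2 + 161*(-81))) = 1/(-35780 + (2448 + 6561 - 13041)) = 1/(-35780 - 4032) = 1/(-39812) = -1/39812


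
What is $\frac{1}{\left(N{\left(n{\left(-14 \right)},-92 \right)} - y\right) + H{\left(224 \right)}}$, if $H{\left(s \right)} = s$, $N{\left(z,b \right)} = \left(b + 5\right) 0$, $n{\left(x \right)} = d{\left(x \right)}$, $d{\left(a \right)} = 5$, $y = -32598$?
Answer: $\frac{1}{32822} \approx 3.0467 \cdot 10^{-5}$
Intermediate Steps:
$n{\left(x \right)} = 5$
$N{\left(z,b \right)} = 0$ ($N{\left(z,b \right)} = \left(5 + b\right) 0 = 0$)
$\frac{1}{\left(N{\left(n{\left(-14 \right)},-92 \right)} - y\right) + H{\left(224 \right)}} = \frac{1}{\left(0 - -32598\right) + 224} = \frac{1}{\left(0 + 32598\right) + 224} = \frac{1}{32598 + 224} = \frac{1}{32822}$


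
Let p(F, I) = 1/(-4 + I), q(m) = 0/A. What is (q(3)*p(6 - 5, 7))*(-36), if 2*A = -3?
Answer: 0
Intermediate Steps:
A = -3/2 (A = (½)*(-3) = -3/2 ≈ -1.5000)
q(m) = 0 (q(m) = 0/(-3/2) = 0*(-⅔) = 0)
(q(3)*p(6 - 5, 7))*(-36) = (0/(-4 + 7))*(-36) = (0/3)*(-36) = (0*(⅓))*(-36) = 0*(-36) = 0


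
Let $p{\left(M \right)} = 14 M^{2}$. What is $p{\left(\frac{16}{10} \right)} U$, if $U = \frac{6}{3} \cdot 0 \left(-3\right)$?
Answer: $0$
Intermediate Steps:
$U = 0$ ($U = 6 \cdot \frac{1}{3} \cdot 0 \left(-3\right) = 2 \cdot 0 \left(-3\right) = 0 \left(-3\right) = 0$)
$p{\left(\frac{16}{10} \right)} U = 14 \left(\frac{16}{10}\right)^{2} \cdot 0 = 14 \left(16 \cdot \frac{1}{10}\right)^{2} \cdot 0 = 14 \left(\frac{8}{5}\right)^{2} \cdot 0 = 14 \cdot \frac{64}{25} \cdot 0 = \frac{896}{25} \cdot 0 = 0$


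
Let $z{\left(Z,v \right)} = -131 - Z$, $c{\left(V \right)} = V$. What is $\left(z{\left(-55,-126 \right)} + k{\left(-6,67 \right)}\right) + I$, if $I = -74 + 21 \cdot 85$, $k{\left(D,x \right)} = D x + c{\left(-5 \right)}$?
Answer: $1228$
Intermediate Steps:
$k{\left(D,x \right)} = -5 + D x$ ($k{\left(D,x \right)} = D x - 5 = -5 + D x$)
$I = 1711$ ($I = -74 + 1785 = 1711$)
$\left(z{\left(-55,-126 \right)} + k{\left(-6,67 \right)}\right) + I = \left(\left(-131 - -55\right) - 407\right) + 1711 = \left(\left(-131 + 55\right) - 407\right) + 1711 = \left(-76 - 407\right) + 1711 = -483 + 1711 = 1228$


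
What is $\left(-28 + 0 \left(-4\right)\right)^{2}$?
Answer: $784$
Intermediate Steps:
$\left(-28 + 0 \left(-4\right)\right)^{2} = \left(-28 + 0\right)^{2} = \left(-28\right)^{2} = 784$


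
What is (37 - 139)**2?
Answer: 10404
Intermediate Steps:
(37 - 139)**2 = (-102)**2 = 10404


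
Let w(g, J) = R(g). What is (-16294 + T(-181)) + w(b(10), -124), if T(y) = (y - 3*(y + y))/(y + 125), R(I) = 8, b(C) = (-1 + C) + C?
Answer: -912921/56 ≈ -16302.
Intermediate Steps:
b(C) = -1 + 2*C
w(g, J) = 8
T(y) = -5*y/(125 + y) (T(y) = (y - 6*y)/(125 + y) = (-5*y)/(125 + y) = -5*y/(125 + y))
(-16294 + T(-181)) + w(b(10), -124) = (-16294 - 5*(-181)/(125 - 181)) + 8 = (-16294 - 5*(-181)/(-56)) + 8 = (-16294 - 5*(-181)*(-1/56)) + 8 = (-16294 - 905/56) + 8 = -913369/56 + 8 = -912921/56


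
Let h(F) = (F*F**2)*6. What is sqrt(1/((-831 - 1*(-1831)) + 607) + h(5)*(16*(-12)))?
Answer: I*sqrt(371872654393)/1607 ≈ 379.47*I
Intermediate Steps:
h(F) = 6*F**3 (h(F) = F**3*6 = 6*F**3)
sqrt(1/((-831 - 1*(-1831)) + 607) + h(5)*(16*(-12))) = sqrt(1/((-831 - 1*(-1831)) + 607) + (6*5**3)*(16*(-12))) = sqrt(1/((-831 + 1831) + 607) + (6*125)*(-192)) = sqrt(1/(1000 + 607) + 750*(-192)) = sqrt(1/1607 - 144000) = sqrt(-231407999/1607) = I*sqrt(371872654393)/1607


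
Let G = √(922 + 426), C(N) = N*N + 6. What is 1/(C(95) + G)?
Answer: 9031/81557613 - 2*√337/81557613 ≈ 0.00011028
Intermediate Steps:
C(N) = 6 + N² (C(N) = N² + 6 = 6 + N²)
G = 2*√337 (G = √1348 = 2*√337 ≈ 36.715)
1/(C(95) + G) = 1/((6 + 95²) + 2*√337) = 1/((6 + 9025) + 2*√337) = 1/(9031 + 2*√337)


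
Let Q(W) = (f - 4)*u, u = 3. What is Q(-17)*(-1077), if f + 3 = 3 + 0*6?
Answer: 12924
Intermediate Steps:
f = 0 (f = -3 + (3 + 0*6) = -3 + (3 + 0) = -3 + 3 = 0)
Q(W) = -12 (Q(W) = (0 - 4)*3 = -4*3 = -12)
Q(-17)*(-1077) = -12*(-1077) = 12924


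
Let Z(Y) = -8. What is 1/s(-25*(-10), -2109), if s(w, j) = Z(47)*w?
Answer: -1/2000 ≈ -0.00050000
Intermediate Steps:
s(w, j) = -8*w
1/s(-25*(-10), -2109) = 1/(-(-200)*(-10)) = 1/(-8*250) = 1/(-2000) = -1/2000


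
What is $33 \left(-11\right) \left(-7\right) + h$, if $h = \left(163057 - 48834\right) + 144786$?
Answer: $261550$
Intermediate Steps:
$h = 259009$ ($h = 114223 + 144786 = 259009$)
$33 \left(-11\right) \left(-7\right) + h = 33 \left(-11\right) \left(-7\right) + 259009 = \left(-363\right) \left(-7\right) + 259009 = 2541 + 259009 = 261550$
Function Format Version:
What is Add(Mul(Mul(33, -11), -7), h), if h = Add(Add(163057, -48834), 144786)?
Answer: 261550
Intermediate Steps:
h = 259009 (h = Add(114223, 144786) = 259009)
Add(Mul(Mul(33, -11), -7), h) = Add(Mul(Mul(33, -11), -7), 259009) = Add(Mul(-363, -7), 259009) = Add(2541, 259009) = 261550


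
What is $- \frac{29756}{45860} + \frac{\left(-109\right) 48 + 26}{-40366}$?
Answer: $- \frac{120297942}{231398095} \approx -0.51987$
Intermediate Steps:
$- \frac{29756}{45860} + \frac{\left(-109\right) 48 + 26}{-40366} = \left(-29756\right) \frac{1}{45860} + \left(-5232 + 26\right) \left(- \frac{1}{40366}\right) = - \frac{7439}{11465} - - \frac{2603}{20183} = - \frac{7439}{11465} + \frac{2603}{20183} = - \frac{120297942}{231398095}$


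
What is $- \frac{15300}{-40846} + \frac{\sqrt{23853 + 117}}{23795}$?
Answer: $\frac{7650}{20423} + \frac{\sqrt{23970}}{23795} \approx 0.38108$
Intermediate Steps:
$- \frac{15300}{-40846} + \frac{\sqrt{23853 + 117}}{23795} = \left(-15300\right) \left(- \frac{1}{40846}\right) + \sqrt{23970} \cdot \frac{1}{23795} = \frac{7650}{20423} + \frac{\sqrt{23970}}{23795}$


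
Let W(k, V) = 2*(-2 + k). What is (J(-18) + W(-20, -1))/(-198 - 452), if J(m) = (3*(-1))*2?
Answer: 1/13 ≈ 0.076923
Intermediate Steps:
W(k, V) = -4 + 2*k
J(m) = -6 (J(m) = -3*2 = -6)
(J(-18) + W(-20, -1))/(-198 - 452) = (-6 + (-4 + 2*(-20)))/(-198 - 452) = (-6 + (-4 - 40))/(-650) = -(-6 - 44)/650 = -1/650*(-50) = 1/13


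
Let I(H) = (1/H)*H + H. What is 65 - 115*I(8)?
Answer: -970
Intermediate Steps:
I(H) = 1 + H (I(H) = H/H + H = 1 + H)
65 - 115*I(8) = 65 - 115*(1 + 8) = 65 - 115*9 = 65 - 1035 = -970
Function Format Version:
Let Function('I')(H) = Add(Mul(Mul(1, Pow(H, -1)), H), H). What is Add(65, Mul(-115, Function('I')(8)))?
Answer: -970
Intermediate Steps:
Function('I')(H) = Add(1, H) (Function('I')(H) = Add(Mul(Pow(H, -1), H), H) = Add(1, H))
Add(65, Mul(-115, Function('I')(8))) = Add(65, Mul(-115, Add(1, 8))) = Add(65, Mul(-115, 9)) = Add(65, -1035) = -970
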